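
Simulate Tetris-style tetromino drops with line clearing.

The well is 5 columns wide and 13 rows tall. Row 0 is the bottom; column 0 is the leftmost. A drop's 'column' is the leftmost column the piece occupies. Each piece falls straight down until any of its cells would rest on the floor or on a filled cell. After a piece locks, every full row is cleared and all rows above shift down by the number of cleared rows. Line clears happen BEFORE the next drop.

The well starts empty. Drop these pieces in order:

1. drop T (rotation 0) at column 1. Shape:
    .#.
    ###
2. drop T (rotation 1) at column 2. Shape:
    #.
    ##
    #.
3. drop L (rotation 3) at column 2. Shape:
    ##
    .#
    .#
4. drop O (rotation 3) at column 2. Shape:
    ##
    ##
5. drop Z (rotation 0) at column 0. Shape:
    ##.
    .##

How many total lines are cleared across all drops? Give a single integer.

Drop 1: T rot0 at col 1 lands with bottom-row=0; cleared 0 line(s) (total 0); column heights now [0 1 2 1 0], max=2
Drop 2: T rot1 at col 2 lands with bottom-row=2; cleared 0 line(s) (total 0); column heights now [0 1 5 4 0], max=5
Drop 3: L rot3 at col 2 lands with bottom-row=4; cleared 0 line(s) (total 0); column heights now [0 1 7 7 0], max=7
Drop 4: O rot3 at col 2 lands with bottom-row=7; cleared 0 line(s) (total 0); column heights now [0 1 9 9 0], max=9
Drop 5: Z rot0 at col 0 lands with bottom-row=9; cleared 0 line(s) (total 0); column heights now [11 11 10 9 0], max=11

Answer: 0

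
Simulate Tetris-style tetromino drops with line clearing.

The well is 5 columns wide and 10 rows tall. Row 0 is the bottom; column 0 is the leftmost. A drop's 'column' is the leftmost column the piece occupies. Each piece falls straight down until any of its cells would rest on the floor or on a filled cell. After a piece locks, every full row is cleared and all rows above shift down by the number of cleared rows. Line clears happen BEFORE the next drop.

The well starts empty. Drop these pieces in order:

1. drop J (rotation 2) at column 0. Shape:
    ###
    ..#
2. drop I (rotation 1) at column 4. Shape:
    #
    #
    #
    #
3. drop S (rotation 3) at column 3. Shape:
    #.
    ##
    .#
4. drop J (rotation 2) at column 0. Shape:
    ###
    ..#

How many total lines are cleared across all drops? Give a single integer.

Drop 1: J rot2 at col 0 lands with bottom-row=0; cleared 0 line(s) (total 0); column heights now [2 2 2 0 0], max=2
Drop 2: I rot1 at col 4 lands with bottom-row=0; cleared 0 line(s) (total 0); column heights now [2 2 2 0 4], max=4
Drop 3: S rot3 at col 3 lands with bottom-row=4; cleared 0 line(s) (total 0); column heights now [2 2 2 7 6], max=7
Drop 4: J rot2 at col 0 lands with bottom-row=2; cleared 0 line(s) (total 0); column heights now [4 4 4 7 6], max=7

Answer: 0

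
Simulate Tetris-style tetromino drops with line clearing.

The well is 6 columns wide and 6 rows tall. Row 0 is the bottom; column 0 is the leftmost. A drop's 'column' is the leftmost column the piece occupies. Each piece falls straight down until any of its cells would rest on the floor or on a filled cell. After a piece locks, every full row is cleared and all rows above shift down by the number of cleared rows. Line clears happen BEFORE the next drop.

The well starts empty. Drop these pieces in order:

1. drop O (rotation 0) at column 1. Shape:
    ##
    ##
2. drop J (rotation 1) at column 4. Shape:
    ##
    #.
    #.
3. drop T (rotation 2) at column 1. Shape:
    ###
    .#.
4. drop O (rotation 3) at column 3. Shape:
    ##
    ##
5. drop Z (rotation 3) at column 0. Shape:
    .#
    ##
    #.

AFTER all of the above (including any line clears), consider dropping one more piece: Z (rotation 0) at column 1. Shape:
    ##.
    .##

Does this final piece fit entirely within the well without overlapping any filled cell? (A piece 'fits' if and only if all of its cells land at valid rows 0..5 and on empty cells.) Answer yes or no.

Answer: no

Derivation:
Drop 1: O rot0 at col 1 lands with bottom-row=0; cleared 0 line(s) (total 0); column heights now [0 2 2 0 0 0], max=2
Drop 2: J rot1 at col 4 lands with bottom-row=0; cleared 0 line(s) (total 0); column heights now [0 2 2 0 3 3], max=3
Drop 3: T rot2 at col 1 lands with bottom-row=2; cleared 0 line(s) (total 0); column heights now [0 4 4 4 3 3], max=4
Drop 4: O rot3 at col 3 lands with bottom-row=4; cleared 0 line(s) (total 0); column heights now [0 4 4 6 6 3], max=6
Drop 5: Z rot3 at col 0 lands with bottom-row=3; cleared 0 line(s) (total 0); column heights now [5 6 4 6 6 3], max=6
Test piece Z rot0 at col 1 (width 3): heights before test = [5 6 4 6 6 3]; fits = False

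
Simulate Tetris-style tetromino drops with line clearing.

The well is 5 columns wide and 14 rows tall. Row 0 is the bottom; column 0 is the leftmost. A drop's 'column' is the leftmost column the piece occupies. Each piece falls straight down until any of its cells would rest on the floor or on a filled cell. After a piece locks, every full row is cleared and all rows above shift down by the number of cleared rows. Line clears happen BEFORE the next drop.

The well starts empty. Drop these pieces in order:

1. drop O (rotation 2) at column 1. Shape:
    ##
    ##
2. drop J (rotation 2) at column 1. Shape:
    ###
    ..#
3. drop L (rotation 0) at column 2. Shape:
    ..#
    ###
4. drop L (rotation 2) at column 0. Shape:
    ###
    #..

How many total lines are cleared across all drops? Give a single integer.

Drop 1: O rot2 at col 1 lands with bottom-row=0; cleared 0 line(s) (total 0); column heights now [0 2 2 0 0], max=2
Drop 2: J rot2 at col 1 lands with bottom-row=1; cleared 0 line(s) (total 0); column heights now [0 3 3 3 0], max=3
Drop 3: L rot0 at col 2 lands with bottom-row=3; cleared 0 line(s) (total 0); column heights now [0 3 4 4 5], max=5
Drop 4: L rot2 at col 0 lands with bottom-row=3; cleared 0 line(s) (total 0); column heights now [5 5 5 4 5], max=5

Answer: 0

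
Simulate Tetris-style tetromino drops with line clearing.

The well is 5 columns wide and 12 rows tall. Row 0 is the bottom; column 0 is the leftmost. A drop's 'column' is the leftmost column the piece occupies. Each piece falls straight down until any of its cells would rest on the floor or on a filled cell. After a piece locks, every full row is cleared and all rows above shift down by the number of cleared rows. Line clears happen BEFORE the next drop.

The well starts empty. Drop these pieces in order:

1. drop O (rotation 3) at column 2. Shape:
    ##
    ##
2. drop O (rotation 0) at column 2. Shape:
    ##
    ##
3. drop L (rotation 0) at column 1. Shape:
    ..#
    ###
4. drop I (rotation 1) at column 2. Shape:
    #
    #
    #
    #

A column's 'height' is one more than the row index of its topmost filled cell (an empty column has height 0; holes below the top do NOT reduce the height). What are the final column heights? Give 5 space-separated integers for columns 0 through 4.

Drop 1: O rot3 at col 2 lands with bottom-row=0; cleared 0 line(s) (total 0); column heights now [0 0 2 2 0], max=2
Drop 2: O rot0 at col 2 lands with bottom-row=2; cleared 0 line(s) (total 0); column heights now [0 0 4 4 0], max=4
Drop 3: L rot0 at col 1 lands with bottom-row=4; cleared 0 line(s) (total 0); column heights now [0 5 5 6 0], max=6
Drop 4: I rot1 at col 2 lands with bottom-row=5; cleared 0 line(s) (total 0); column heights now [0 5 9 6 0], max=9

Answer: 0 5 9 6 0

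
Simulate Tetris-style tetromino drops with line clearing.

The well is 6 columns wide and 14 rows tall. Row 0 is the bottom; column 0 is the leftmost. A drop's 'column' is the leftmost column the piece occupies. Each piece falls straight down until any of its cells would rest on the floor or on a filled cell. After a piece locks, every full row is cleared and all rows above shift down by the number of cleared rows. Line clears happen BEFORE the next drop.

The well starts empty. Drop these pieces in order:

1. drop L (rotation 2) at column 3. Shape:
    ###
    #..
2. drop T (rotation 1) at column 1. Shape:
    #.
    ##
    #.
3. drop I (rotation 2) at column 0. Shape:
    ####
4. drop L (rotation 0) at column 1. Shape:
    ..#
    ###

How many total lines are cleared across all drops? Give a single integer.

Answer: 0

Derivation:
Drop 1: L rot2 at col 3 lands with bottom-row=0; cleared 0 line(s) (total 0); column heights now [0 0 0 2 2 2], max=2
Drop 2: T rot1 at col 1 lands with bottom-row=0; cleared 0 line(s) (total 0); column heights now [0 3 2 2 2 2], max=3
Drop 3: I rot2 at col 0 lands with bottom-row=3; cleared 0 line(s) (total 0); column heights now [4 4 4 4 2 2], max=4
Drop 4: L rot0 at col 1 lands with bottom-row=4; cleared 0 line(s) (total 0); column heights now [4 5 5 6 2 2], max=6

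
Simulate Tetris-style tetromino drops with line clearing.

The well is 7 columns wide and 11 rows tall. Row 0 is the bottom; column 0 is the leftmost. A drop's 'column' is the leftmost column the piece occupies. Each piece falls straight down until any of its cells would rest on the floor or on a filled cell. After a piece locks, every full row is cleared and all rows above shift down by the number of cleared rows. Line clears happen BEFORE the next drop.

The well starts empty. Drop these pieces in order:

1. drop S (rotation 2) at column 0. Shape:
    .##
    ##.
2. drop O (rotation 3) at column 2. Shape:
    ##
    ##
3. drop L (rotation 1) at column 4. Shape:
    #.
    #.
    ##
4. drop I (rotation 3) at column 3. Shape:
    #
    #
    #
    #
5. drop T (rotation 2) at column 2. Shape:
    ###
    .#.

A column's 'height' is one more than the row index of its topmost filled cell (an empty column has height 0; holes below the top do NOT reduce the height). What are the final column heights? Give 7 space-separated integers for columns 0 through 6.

Answer: 1 2 10 10 10 1 0

Derivation:
Drop 1: S rot2 at col 0 lands with bottom-row=0; cleared 0 line(s) (total 0); column heights now [1 2 2 0 0 0 0], max=2
Drop 2: O rot3 at col 2 lands with bottom-row=2; cleared 0 line(s) (total 0); column heights now [1 2 4 4 0 0 0], max=4
Drop 3: L rot1 at col 4 lands with bottom-row=0; cleared 0 line(s) (total 0); column heights now [1 2 4 4 3 1 0], max=4
Drop 4: I rot3 at col 3 lands with bottom-row=4; cleared 0 line(s) (total 0); column heights now [1 2 4 8 3 1 0], max=8
Drop 5: T rot2 at col 2 lands with bottom-row=8; cleared 0 line(s) (total 0); column heights now [1 2 10 10 10 1 0], max=10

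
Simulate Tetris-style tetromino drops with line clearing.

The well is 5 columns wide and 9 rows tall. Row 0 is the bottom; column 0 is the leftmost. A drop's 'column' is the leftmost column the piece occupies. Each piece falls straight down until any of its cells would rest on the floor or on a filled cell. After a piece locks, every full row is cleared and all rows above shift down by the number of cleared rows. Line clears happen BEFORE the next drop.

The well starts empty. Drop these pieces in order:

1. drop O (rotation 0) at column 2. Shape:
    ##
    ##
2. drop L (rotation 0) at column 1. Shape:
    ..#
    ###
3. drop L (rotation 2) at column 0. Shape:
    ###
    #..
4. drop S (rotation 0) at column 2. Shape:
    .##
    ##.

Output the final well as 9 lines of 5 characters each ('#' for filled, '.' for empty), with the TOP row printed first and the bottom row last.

Drop 1: O rot0 at col 2 lands with bottom-row=0; cleared 0 line(s) (total 0); column heights now [0 0 2 2 0], max=2
Drop 2: L rot0 at col 1 lands with bottom-row=2; cleared 0 line(s) (total 0); column heights now [0 3 3 4 0], max=4
Drop 3: L rot2 at col 0 lands with bottom-row=2; cleared 0 line(s) (total 0); column heights now [4 4 4 4 0], max=4
Drop 4: S rot0 at col 2 lands with bottom-row=4; cleared 0 line(s) (total 0); column heights now [4 4 5 6 6], max=6

Answer: .....
.....
.....
...##
..##.
####.
####.
..##.
..##.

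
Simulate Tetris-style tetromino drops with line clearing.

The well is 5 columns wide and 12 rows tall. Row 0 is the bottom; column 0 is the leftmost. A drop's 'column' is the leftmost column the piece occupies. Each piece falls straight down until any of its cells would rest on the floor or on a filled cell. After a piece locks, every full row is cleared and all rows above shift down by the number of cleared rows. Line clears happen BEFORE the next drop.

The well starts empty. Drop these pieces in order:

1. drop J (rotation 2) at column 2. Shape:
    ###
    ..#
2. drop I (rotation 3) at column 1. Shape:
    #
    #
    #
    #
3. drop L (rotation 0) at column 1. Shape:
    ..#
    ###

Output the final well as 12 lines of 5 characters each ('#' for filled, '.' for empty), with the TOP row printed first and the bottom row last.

Drop 1: J rot2 at col 2 lands with bottom-row=0; cleared 0 line(s) (total 0); column heights now [0 0 2 2 2], max=2
Drop 2: I rot3 at col 1 lands with bottom-row=0; cleared 0 line(s) (total 0); column heights now [0 4 2 2 2], max=4
Drop 3: L rot0 at col 1 lands with bottom-row=4; cleared 0 line(s) (total 0); column heights now [0 5 5 6 2], max=6

Answer: .....
.....
.....
.....
.....
.....
...#.
.###.
.#...
.#...
.####
.#..#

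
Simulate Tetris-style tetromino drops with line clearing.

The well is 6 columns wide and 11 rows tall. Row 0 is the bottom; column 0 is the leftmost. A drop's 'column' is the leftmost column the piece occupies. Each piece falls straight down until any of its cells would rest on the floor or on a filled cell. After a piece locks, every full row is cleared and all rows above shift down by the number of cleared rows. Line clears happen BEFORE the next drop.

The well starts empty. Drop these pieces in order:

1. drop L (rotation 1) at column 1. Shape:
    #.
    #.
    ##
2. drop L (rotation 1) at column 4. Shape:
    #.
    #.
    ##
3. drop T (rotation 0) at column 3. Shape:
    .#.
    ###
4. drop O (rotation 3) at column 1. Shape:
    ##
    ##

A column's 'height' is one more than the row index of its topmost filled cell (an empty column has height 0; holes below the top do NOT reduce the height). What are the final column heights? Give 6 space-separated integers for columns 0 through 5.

Drop 1: L rot1 at col 1 lands with bottom-row=0; cleared 0 line(s) (total 0); column heights now [0 3 1 0 0 0], max=3
Drop 2: L rot1 at col 4 lands with bottom-row=0; cleared 0 line(s) (total 0); column heights now [0 3 1 0 3 1], max=3
Drop 3: T rot0 at col 3 lands with bottom-row=3; cleared 0 line(s) (total 0); column heights now [0 3 1 4 5 4], max=5
Drop 4: O rot3 at col 1 lands with bottom-row=3; cleared 0 line(s) (total 0); column heights now [0 5 5 4 5 4], max=5

Answer: 0 5 5 4 5 4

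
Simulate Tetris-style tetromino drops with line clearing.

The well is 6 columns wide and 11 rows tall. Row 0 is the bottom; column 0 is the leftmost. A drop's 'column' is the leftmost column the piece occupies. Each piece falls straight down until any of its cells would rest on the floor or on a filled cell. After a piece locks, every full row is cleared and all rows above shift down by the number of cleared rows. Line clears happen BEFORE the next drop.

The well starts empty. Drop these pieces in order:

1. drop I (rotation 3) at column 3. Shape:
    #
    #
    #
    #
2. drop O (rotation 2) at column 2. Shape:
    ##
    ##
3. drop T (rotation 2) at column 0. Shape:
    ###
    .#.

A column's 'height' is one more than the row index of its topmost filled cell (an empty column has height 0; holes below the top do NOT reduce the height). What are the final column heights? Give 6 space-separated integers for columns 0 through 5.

Drop 1: I rot3 at col 3 lands with bottom-row=0; cleared 0 line(s) (total 0); column heights now [0 0 0 4 0 0], max=4
Drop 2: O rot2 at col 2 lands with bottom-row=4; cleared 0 line(s) (total 0); column heights now [0 0 6 6 0 0], max=6
Drop 3: T rot2 at col 0 lands with bottom-row=5; cleared 0 line(s) (total 0); column heights now [7 7 7 6 0 0], max=7

Answer: 7 7 7 6 0 0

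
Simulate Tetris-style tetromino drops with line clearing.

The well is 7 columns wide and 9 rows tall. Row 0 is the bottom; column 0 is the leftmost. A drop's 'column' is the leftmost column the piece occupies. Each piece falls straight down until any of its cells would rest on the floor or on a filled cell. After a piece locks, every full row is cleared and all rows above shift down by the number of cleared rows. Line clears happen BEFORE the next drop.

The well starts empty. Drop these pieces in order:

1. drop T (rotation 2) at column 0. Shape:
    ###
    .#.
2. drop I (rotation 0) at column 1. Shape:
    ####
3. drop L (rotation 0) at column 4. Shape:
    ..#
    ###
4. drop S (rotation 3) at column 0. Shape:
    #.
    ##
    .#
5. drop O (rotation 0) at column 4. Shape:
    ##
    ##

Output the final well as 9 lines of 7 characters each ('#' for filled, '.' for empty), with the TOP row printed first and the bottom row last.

Answer: .......
.......
.......
#...##.
##..###
.#..###
.####..
###....
.#.....

Derivation:
Drop 1: T rot2 at col 0 lands with bottom-row=0; cleared 0 line(s) (total 0); column heights now [2 2 2 0 0 0 0], max=2
Drop 2: I rot0 at col 1 lands with bottom-row=2; cleared 0 line(s) (total 0); column heights now [2 3 3 3 3 0 0], max=3
Drop 3: L rot0 at col 4 lands with bottom-row=3; cleared 0 line(s) (total 0); column heights now [2 3 3 3 4 4 5], max=5
Drop 4: S rot3 at col 0 lands with bottom-row=3; cleared 0 line(s) (total 0); column heights now [6 5 3 3 4 4 5], max=6
Drop 5: O rot0 at col 4 lands with bottom-row=4; cleared 0 line(s) (total 0); column heights now [6 5 3 3 6 6 5], max=6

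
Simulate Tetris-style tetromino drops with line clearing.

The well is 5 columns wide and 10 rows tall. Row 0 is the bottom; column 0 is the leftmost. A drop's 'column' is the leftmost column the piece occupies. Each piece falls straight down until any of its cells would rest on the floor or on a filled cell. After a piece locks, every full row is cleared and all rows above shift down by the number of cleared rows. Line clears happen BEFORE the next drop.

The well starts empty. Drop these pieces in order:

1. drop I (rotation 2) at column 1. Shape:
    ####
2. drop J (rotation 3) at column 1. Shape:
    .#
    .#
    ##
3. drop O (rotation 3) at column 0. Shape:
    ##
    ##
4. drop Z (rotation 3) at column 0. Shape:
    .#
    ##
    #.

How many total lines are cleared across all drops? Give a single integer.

Answer: 0

Derivation:
Drop 1: I rot2 at col 1 lands with bottom-row=0; cleared 0 line(s) (total 0); column heights now [0 1 1 1 1], max=1
Drop 2: J rot3 at col 1 lands with bottom-row=1; cleared 0 line(s) (total 0); column heights now [0 2 4 1 1], max=4
Drop 3: O rot3 at col 0 lands with bottom-row=2; cleared 0 line(s) (total 0); column heights now [4 4 4 1 1], max=4
Drop 4: Z rot3 at col 0 lands with bottom-row=4; cleared 0 line(s) (total 0); column heights now [6 7 4 1 1], max=7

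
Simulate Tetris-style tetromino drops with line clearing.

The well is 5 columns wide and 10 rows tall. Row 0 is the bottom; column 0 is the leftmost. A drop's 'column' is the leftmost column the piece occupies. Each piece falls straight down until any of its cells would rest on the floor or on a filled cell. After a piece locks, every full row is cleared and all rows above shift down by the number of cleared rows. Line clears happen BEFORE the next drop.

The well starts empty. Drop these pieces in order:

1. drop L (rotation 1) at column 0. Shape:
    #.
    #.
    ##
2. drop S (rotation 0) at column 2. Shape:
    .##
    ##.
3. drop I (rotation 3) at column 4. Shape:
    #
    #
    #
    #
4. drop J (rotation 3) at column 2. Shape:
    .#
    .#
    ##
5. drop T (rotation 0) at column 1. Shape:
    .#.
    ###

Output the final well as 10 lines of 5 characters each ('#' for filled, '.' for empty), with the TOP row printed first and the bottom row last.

Drop 1: L rot1 at col 0 lands with bottom-row=0; cleared 0 line(s) (total 0); column heights now [3 1 0 0 0], max=3
Drop 2: S rot0 at col 2 lands with bottom-row=0; cleared 0 line(s) (total 0); column heights now [3 1 1 2 2], max=3
Drop 3: I rot3 at col 4 lands with bottom-row=2; cleared 0 line(s) (total 0); column heights now [3 1 1 2 6], max=6
Drop 4: J rot3 at col 2 lands with bottom-row=2; cleared 0 line(s) (total 0); column heights now [3 1 3 5 6], max=6
Drop 5: T rot0 at col 1 lands with bottom-row=5; cleared 0 line(s) (total 0); column heights now [3 6 7 6 6], max=7

Answer: .....
.....
.....
..#..
.####
...##
...##
#.###
#..##
####.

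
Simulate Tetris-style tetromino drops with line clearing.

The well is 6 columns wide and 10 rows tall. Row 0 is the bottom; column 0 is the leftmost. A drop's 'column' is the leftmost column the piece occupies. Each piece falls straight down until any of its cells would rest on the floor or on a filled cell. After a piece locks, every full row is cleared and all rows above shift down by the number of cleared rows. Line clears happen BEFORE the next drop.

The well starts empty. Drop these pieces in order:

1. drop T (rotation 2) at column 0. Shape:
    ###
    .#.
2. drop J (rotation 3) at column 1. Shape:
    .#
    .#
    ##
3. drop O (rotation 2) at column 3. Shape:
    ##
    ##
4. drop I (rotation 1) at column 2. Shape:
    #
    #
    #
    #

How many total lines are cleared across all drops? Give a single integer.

Drop 1: T rot2 at col 0 lands with bottom-row=0; cleared 0 line(s) (total 0); column heights now [2 2 2 0 0 0], max=2
Drop 2: J rot3 at col 1 lands with bottom-row=2; cleared 0 line(s) (total 0); column heights now [2 3 5 0 0 0], max=5
Drop 3: O rot2 at col 3 lands with bottom-row=0; cleared 0 line(s) (total 0); column heights now [2 3 5 2 2 0], max=5
Drop 4: I rot1 at col 2 lands with bottom-row=5; cleared 0 line(s) (total 0); column heights now [2 3 9 2 2 0], max=9

Answer: 0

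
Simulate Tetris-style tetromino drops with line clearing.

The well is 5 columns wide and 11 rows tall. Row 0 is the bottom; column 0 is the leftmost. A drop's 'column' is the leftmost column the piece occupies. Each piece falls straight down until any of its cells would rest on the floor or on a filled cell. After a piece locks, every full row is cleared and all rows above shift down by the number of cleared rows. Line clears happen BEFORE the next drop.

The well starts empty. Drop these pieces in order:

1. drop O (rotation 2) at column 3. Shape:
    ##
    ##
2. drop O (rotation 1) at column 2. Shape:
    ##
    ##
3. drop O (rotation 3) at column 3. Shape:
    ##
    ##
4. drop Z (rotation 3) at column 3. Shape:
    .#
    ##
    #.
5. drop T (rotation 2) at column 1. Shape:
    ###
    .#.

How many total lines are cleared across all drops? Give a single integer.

Answer: 0

Derivation:
Drop 1: O rot2 at col 3 lands with bottom-row=0; cleared 0 line(s) (total 0); column heights now [0 0 0 2 2], max=2
Drop 2: O rot1 at col 2 lands with bottom-row=2; cleared 0 line(s) (total 0); column heights now [0 0 4 4 2], max=4
Drop 3: O rot3 at col 3 lands with bottom-row=4; cleared 0 line(s) (total 0); column heights now [0 0 4 6 6], max=6
Drop 4: Z rot3 at col 3 lands with bottom-row=6; cleared 0 line(s) (total 0); column heights now [0 0 4 8 9], max=9
Drop 5: T rot2 at col 1 lands with bottom-row=7; cleared 0 line(s) (total 0); column heights now [0 9 9 9 9], max=9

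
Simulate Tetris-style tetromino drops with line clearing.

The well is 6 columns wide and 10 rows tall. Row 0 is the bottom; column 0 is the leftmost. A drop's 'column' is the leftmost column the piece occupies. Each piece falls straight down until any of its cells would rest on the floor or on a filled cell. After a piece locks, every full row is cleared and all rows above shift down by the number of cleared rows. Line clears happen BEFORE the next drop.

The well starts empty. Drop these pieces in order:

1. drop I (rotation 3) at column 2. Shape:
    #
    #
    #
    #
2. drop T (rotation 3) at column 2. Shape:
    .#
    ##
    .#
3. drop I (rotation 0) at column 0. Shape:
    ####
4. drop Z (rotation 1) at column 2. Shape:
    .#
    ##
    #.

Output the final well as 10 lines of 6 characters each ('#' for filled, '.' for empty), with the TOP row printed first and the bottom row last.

Drop 1: I rot3 at col 2 lands with bottom-row=0; cleared 0 line(s) (total 0); column heights now [0 0 4 0 0 0], max=4
Drop 2: T rot3 at col 2 lands with bottom-row=3; cleared 0 line(s) (total 0); column heights now [0 0 5 6 0 0], max=6
Drop 3: I rot0 at col 0 lands with bottom-row=6; cleared 0 line(s) (total 0); column heights now [7 7 7 7 0 0], max=7
Drop 4: Z rot1 at col 2 lands with bottom-row=7; cleared 0 line(s) (total 0); column heights now [7 7 9 10 0 0], max=10

Answer: ...#..
..##..
..#...
####..
...#..
..##..
..##..
..#...
..#...
..#...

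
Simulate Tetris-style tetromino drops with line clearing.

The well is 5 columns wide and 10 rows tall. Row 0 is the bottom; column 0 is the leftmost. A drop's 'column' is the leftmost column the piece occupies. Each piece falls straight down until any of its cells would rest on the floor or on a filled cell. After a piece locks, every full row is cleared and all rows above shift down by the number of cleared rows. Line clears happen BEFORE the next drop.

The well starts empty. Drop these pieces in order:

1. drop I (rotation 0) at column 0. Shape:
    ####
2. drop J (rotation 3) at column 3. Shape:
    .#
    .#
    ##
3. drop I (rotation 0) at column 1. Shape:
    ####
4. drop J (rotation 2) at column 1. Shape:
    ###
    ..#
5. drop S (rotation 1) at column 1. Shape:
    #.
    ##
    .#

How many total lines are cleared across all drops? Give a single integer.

Drop 1: I rot0 at col 0 lands with bottom-row=0; cleared 0 line(s) (total 0); column heights now [1 1 1 1 0], max=1
Drop 2: J rot3 at col 3 lands with bottom-row=1; cleared 0 line(s) (total 0); column heights now [1 1 1 2 4], max=4
Drop 3: I rot0 at col 1 lands with bottom-row=4; cleared 0 line(s) (total 0); column heights now [1 5 5 5 5], max=5
Drop 4: J rot2 at col 1 lands with bottom-row=5; cleared 0 line(s) (total 0); column heights now [1 7 7 7 5], max=7
Drop 5: S rot1 at col 1 lands with bottom-row=7; cleared 0 line(s) (total 0); column heights now [1 10 9 7 5], max=10

Answer: 0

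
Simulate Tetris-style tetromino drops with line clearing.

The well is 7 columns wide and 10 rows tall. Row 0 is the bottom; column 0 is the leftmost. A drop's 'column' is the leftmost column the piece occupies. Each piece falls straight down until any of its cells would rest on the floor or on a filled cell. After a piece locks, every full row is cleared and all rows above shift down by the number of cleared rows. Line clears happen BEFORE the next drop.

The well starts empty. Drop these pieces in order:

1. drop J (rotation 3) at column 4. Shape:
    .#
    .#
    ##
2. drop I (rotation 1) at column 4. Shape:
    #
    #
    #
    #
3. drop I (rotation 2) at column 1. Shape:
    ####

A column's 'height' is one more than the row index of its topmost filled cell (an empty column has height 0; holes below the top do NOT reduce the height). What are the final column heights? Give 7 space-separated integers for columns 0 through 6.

Answer: 0 6 6 6 6 3 0

Derivation:
Drop 1: J rot3 at col 4 lands with bottom-row=0; cleared 0 line(s) (total 0); column heights now [0 0 0 0 1 3 0], max=3
Drop 2: I rot1 at col 4 lands with bottom-row=1; cleared 0 line(s) (total 0); column heights now [0 0 0 0 5 3 0], max=5
Drop 3: I rot2 at col 1 lands with bottom-row=5; cleared 0 line(s) (total 0); column heights now [0 6 6 6 6 3 0], max=6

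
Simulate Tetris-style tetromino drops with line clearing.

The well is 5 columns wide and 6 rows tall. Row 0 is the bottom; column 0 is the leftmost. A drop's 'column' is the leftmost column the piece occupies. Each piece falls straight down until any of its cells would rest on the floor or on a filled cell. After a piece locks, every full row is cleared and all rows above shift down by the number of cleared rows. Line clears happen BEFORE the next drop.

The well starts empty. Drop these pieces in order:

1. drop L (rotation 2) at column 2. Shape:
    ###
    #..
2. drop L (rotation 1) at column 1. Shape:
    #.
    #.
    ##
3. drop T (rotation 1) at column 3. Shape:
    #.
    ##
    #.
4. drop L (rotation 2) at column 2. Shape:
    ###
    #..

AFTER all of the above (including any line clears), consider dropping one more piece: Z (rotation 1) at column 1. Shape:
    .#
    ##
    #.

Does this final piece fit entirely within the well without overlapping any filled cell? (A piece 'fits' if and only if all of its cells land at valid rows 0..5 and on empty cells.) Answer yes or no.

Answer: no

Derivation:
Drop 1: L rot2 at col 2 lands with bottom-row=0; cleared 0 line(s) (total 0); column heights now [0 0 2 2 2], max=2
Drop 2: L rot1 at col 1 lands with bottom-row=2; cleared 0 line(s) (total 0); column heights now [0 5 3 2 2], max=5
Drop 3: T rot1 at col 3 lands with bottom-row=2; cleared 0 line(s) (total 0); column heights now [0 5 3 5 4], max=5
Drop 4: L rot2 at col 2 lands with bottom-row=4; cleared 0 line(s) (total 0); column heights now [0 5 6 6 6], max=6
Test piece Z rot1 at col 1 (width 2): heights before test = [0 5 6 6 6]; fits = False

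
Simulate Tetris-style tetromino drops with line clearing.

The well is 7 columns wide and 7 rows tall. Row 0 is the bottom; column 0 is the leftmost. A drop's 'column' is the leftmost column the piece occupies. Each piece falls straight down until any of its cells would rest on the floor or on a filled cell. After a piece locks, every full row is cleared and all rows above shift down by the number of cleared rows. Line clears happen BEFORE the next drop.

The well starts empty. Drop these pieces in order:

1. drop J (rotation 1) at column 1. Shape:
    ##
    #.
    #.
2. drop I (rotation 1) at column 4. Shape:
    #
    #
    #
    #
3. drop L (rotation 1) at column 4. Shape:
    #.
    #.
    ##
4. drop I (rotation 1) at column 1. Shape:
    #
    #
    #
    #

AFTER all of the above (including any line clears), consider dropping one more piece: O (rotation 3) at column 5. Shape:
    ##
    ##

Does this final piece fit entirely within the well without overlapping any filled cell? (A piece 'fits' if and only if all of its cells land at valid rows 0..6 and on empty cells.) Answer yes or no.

Drop 1: J rot1 at col 1 lands with bottom-row=0; cleared 0 line(s) (total 0); column heights now [0 3 3 0 0 0 0], max=3
Drop 2: I rot1 at col 4 lands with bottom-row=0; cleared 0 line(s) (total 0); column heights now [0 3 3 0 4 0 0], max=4
Drop 3: L rot1 at col 4 lands with bottom-row=4; cleared 0 line(s) (total 0); column heights now [0 3 3 0 7 5 0], max=7
Drop 4: I rot1 at col 1 lands with bottom-row=3; cleared 0 line(s) (total 0); column heights now [0 7 3 0 7 5 0], max=7
Test piece O rot3 at col 5 (width 2): heights before test = [0 7 3 0 7 5 0]; fits = True

Answer: yes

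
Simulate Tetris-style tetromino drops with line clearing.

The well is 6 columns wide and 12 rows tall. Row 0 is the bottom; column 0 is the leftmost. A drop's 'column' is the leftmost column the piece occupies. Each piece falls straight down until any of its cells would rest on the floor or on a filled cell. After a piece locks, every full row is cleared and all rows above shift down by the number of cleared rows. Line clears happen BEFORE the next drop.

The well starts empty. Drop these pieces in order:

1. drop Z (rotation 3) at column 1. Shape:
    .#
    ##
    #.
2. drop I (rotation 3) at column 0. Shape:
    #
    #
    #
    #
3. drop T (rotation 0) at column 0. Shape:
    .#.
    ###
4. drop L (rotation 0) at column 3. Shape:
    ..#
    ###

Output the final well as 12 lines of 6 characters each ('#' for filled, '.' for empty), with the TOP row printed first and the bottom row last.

Answer: ......
......
......
......
......
......
.#....
###...
#.....
#.#...
###..#
##.###

Derivation:
Drop 1: Z rot3 at col 1 lands with bottom-row=0; cleared 0 line(s) (total 0); column heights now [0 2 3 0 0 0], max=3
Drop 2: I rot3 at col 0 lands with bottom-row=0; cleared 0 line(s) (total 0); column heights now [4 2 3 0 0 0], max=4
Drop 3: T rot0 at col 0 lands with bottom-row=4; cleared 0 line(s) (total 0); column heights now [5 6 5 0 0 0], max=6
Drop 4: L rot0 at col 3 lands with bottom-row=0; cleared 0 line(s) (total 0); column heights now [5 6 5 1 1 2], max=6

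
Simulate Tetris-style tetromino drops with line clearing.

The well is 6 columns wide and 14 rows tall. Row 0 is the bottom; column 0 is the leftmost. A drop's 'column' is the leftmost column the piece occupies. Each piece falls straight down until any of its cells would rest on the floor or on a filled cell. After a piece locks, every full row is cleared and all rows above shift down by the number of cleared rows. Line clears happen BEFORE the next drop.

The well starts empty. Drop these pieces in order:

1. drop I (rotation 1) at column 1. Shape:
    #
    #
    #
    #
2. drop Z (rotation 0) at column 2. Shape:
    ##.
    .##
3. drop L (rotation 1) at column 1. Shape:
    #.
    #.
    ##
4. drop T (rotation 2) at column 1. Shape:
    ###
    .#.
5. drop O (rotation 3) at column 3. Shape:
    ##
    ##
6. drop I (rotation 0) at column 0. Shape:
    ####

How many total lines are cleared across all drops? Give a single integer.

Drop 1: I rot1 at col 1 lands with bottom-row=0; cleared 0 line(s) (total 0); column heights now [0 4 0 0 0 0], max=4
Drop 2: Z rot0 at col 2 lands with bottom-row=0; cleared 0 line(s) (total 0); column heights now [0 4 2 2 1 0], max=4
Drop 3: L rot1 at col 1 lands with bottom-row=4; cleared 0 line(s) (total 0); column heights now [0 7 5 2 1 0], max=7
Drop 4: T rot2 at col 1 lands with bottom-row=6; cleared 0 line(s) (total 0); column heights now [0 8 8 8 1 0], max=8
Drop 5: O rot3 at col 3 lands with bottom-row=8; cleared 0 line(s) (total 0); column heights now [0 8 8 10 10 0], max=10
Drop 6: I rot0 at col 0 lands with bottom-row=10; cleared 0 line(s) (total 0); column heights now [11 11 11 11 10 0], max=11

Answer: 0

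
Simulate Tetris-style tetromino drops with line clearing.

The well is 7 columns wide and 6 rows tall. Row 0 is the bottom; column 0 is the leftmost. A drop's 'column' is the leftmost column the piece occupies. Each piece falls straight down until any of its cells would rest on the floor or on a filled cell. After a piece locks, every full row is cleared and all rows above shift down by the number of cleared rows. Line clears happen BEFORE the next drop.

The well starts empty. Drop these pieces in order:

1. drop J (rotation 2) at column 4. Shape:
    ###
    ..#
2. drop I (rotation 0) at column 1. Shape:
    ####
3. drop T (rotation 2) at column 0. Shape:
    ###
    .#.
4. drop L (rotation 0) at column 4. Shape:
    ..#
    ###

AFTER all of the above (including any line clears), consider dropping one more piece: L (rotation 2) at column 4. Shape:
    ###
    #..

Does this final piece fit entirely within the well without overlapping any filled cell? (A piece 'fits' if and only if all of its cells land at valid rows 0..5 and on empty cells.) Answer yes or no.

Answer: yes

Derivation:
Drop 1: J rot2 at col 4 lands with bottom-row=0; cleared 0 line(s) (total 0); column heights now [0 0 0 0 2 2 2], max=2
Drop 2: I rot0 at col 1 lands with bottom-row=2; cleared 0 line(s) (total 0); column heights now [0 3 3 3 3 2 2], max=3
Drop 3: T rot2 at col 0 lands with bottom-row=3; cleared 0 line(s) (total 0); column heights now [5 5 5 3 3 2 2], max=5
Drop 4: L rot0 at col 4 lands with bottom-row=3; cleared 0 line(s) (total 0); column heights now [5 5 5 3 4 4 5], max=5
Test piece L rot2 at col 4 (width 3): heights before test = [5 5 5 3 4 4 5]; fits = True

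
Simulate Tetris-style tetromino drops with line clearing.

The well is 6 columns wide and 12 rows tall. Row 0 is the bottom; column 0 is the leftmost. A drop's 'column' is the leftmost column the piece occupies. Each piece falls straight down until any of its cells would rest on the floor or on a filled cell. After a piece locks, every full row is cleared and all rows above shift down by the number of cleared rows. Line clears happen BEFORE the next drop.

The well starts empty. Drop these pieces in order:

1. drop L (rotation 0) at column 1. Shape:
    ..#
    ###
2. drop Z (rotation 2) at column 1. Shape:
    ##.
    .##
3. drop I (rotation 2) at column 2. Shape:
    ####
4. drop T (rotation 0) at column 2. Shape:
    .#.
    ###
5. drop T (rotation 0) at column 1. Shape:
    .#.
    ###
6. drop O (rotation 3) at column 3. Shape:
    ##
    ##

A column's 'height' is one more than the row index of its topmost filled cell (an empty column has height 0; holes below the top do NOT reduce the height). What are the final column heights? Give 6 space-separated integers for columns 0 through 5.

Answer: 0 8 9 10 10 5

Derivation:
Drop 1: L rot0 at col 1 lands with bottom-row=0; cleared 0 line(s) (total 0); column heights now [0 1 1 2 0 0], max=2
Drop 2: Z rot2 at col 1 lands with bottom-row=2; cleared 0 line(s) (total 0); column heights now [0 4 4 3 0 0], max=4
Drop 3: I rot2 at col 2 lands with bottom-row=4; cleared 0 line(s) (total 0); column heights now [0 4 5 5 5 5], max=5
Drop 4: T rot0 at col 2 lands with bottom-row=5; cleared 0 line(s) (total 0); column heights now [0 4 6 7 6 5], max=7
Drop 5: T rot0 at col 1 lands with bottom-row=7; cleared 0 line(s) (total 0); column heights now [0 8 9 8 6 5], max=9
Drop 6: O rot3 at col 3 lands with bottom-row=8; cleared 0 line(s) (total 0); column heights now [0 8 9 10 10 5], max=10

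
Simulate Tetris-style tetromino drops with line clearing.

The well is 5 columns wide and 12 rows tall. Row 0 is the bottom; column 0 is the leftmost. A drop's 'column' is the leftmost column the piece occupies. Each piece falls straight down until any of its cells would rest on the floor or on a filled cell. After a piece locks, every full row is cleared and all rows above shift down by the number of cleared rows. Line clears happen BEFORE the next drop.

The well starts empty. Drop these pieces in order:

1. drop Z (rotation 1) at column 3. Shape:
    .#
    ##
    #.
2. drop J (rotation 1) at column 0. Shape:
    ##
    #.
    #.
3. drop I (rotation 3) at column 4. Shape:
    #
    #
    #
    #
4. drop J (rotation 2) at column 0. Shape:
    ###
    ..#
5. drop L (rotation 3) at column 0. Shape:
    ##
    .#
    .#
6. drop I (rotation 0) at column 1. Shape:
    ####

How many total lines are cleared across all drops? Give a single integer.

Answer: 0

Derivation:
Drop 1: Z rot1 at col 3 lands with bottom-row=0; cleared 0 line(s) (total 0); column heights now [0 0 0 2 3], max=3
Drop 2: J rot1 at col 0 lands with bottom-row=0; cleared 0 line(s) (total 0); column heights now [3 3 0 2 3], max=3
Drop 3: I rot3 at col 4 lands with bottom-row=3; cleared 0 line(s) (total 0); column heights now [3 3 0 2 7], max=7
Drop 4: J rot2 at col 0 lands with bottom-row=2; cleared 0 line(s) (total 0); column heights now [4 4 4 2 7], max=7
Drop 5: L rot3 at col 0 lands with bottom-row=4; cleared 0 line(s) (total 0); column heights now [7 7 4 2 7], max=7
Drop 6: I rot0 at col 1 lands with bottom-row=7; cleared 0 line(s) (total 0); column heights now [7 8 8 8 8], max=8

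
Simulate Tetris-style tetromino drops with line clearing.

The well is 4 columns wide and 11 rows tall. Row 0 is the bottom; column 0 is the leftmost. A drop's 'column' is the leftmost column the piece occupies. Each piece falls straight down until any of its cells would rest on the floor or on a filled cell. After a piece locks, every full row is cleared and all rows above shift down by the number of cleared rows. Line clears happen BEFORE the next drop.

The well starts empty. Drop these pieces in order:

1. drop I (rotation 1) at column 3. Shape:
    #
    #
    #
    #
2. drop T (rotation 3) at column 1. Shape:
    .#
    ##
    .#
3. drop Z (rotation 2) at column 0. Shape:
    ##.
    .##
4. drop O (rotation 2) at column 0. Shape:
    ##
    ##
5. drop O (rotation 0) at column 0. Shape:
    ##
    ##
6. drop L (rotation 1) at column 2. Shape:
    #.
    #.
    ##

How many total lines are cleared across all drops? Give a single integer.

Drop 1: I rot1 at col 3 lands with bottom-row=0; cleared 0 line(s) (total 0); column heights now [0 0 0 4], max=4
Drop 2: T rot3 at col 1 lands with bottom-row=0; cleared 0 line(s) (total 0); column heights now [0 2 3 4], max=4
Drop 3: Z rot2 at col 0 lands with bottom-row=3; cleared 0 line(s) (total 0); column heights now [5 5 4 4], max=5
Drop 4: O rot2 at col 0 lands with bottom-row=5; cleared 0 line(s) (total 0); column heights now [7 7 4 4], max=7
Drop 5: O rot0 at col 0 lands with bottom-row=7; cleared 0 line(s) (total 0); column heights now [9 9 4 4], max=9
Drop 6: L rot1 at col 2 lands with bottom-row=4; cleared 1 line(s) (total 1); column heights now [8 8 6 4], max=8

Answer: 1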